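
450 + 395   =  845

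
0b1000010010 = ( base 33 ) G2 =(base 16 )212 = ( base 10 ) 530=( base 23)101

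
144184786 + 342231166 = 486415952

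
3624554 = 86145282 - 82520728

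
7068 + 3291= 10359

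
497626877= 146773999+350852878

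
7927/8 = 7927/8 = 990.88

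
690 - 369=321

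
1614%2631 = 1614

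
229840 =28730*8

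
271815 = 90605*3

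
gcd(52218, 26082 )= 54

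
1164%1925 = 1164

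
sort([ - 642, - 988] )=[ - 988, - 642]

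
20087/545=20087/545 = 36.86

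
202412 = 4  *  50603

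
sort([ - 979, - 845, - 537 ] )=[ - 979,  -  845, - 537]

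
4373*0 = 0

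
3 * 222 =666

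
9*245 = 2205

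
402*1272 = 511344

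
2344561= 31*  75631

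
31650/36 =879+ 1/6 = 879.17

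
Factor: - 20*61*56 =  - 2^5*5^1*7^1* 61^1 = - 68320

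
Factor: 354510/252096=45/32 =2^(- 5)*3^2*5^1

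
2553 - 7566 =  -5013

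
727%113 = 49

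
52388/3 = 52388/3=   17462.67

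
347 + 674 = 1021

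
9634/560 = 4817/280 = 17.20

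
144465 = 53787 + 90678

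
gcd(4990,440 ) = 10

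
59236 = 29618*2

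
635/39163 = 635/39163 = 0.02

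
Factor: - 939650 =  - 2^1*5^2*18793^1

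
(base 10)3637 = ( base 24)67D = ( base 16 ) E35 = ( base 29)49c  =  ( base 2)111000110101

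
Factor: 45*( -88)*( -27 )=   2^3*3^5*  5^1*11^1 = 106920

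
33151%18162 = 14989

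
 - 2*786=-1572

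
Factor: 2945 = 5^1 *19^1*31^1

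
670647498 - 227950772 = 442696726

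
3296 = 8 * 412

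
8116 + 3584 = 11700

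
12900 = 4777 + 8123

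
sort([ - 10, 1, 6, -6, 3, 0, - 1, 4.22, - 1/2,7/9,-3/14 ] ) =[ - 10, - 6, - 1, - 1/2, - 3/14,0,7/9,1, 3,4.22, 6] 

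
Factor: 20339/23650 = 43/50 = 2^ (  -  1)*5^( - 2 ) * 43^1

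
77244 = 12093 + 65151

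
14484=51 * 284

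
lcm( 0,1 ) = 0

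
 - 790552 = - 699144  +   - 91408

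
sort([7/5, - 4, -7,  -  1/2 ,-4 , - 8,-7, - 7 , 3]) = [ - 8, - 7, - 7, - 7, - 4, - 4, - 1/2,7/5, 3] 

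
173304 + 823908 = 997212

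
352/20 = 88/5 = 17.60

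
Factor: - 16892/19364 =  - 41/47 = - 41^1 *47^( - 1 )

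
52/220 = 13/55=0.24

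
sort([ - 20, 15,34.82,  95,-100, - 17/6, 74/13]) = [ - 100, - 20, - 17/6, 74/13, 15,34.82, 95] 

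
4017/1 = 4017 = 4017.00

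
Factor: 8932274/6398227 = 2^1*11^(- 1 )*13^1 * 503^1 * 683^1*581657^( - 1 )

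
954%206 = 130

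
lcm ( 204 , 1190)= 7140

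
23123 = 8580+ 14543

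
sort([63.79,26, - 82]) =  [- 82, 26,63.79]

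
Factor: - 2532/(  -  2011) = 2^2*3^1*211^1*2011^( - 1)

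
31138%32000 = 31138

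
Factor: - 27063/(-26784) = 97/96 = 2^ (- 5)*3^ (-1 ) * 97^1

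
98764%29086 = 11506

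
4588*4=18352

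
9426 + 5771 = 15197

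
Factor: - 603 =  - 3^2 * 67^1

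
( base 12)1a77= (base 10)3259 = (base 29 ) 3pb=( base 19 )90A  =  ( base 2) 110010111011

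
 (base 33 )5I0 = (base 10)6039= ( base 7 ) 23415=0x1797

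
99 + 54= 153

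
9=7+2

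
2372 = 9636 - 7264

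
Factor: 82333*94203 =7756015599 = 3^4*281^1*293^1*1163^1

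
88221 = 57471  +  30750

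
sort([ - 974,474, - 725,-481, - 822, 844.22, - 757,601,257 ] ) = [ - 974, - 822, - 757,-725, - 481,257, 474,601,844.22]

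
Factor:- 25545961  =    -  7^1*67^1*54469^1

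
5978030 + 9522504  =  15500534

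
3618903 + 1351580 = 4970483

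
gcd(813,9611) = 1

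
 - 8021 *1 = -8021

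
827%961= 827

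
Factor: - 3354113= -7^1*23^1*83^1*251^1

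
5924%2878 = 168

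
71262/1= 71262= 71262.00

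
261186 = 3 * 87062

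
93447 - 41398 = 52049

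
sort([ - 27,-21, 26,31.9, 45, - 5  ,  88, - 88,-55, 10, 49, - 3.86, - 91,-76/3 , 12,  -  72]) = [-91, - 88, - 72,-55 , - 27, - 76/3,  -  21,- 5, - 3.86, 10,12, 26,31.9,45 , 49, 88]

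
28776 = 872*33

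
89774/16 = 44887/8 = 5610.88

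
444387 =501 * 887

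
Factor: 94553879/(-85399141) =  - 7^2 * 31^(-1 )*47^(-1) * 58613^( -1)*1929671^1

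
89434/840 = 44717/420 = 106.47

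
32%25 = 7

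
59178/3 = 19726=19726.00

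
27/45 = 3/5 = 0.60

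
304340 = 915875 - 611535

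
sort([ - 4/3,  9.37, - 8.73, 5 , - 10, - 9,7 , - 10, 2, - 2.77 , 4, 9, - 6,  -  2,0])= [ - 10, - 10, - 9, -8.73,-6 , - 2.77, - 2, - 4/3, 0 , 2 , 4, 5, 7,9,9.37]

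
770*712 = 548240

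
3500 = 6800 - 3300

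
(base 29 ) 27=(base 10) 65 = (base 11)5A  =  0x41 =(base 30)25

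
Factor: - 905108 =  - 2^2*71^1*3187^1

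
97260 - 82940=14320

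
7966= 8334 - 368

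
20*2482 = 49640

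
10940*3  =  32820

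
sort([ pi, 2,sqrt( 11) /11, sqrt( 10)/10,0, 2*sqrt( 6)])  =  [0, sqrt( 11 )/11,sqrt( 10) /10,  2,pi,  2*sqrt( 6) ]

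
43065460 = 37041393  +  6024067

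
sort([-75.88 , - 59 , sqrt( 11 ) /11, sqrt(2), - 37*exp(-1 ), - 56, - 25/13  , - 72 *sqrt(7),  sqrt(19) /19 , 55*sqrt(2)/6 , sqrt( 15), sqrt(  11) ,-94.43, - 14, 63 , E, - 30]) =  [ - 72*sqrt(7) , - 94.43, - 75.88 , - 59,- 56, - 30 , - 14, - 37*exp( - 1), - 25/13,sqrt(19 ) /19, sqrt(11)/11, sqrt( 2 ), E, sqrt( 11),sqrt( 15 ),  55*sqrt( 2)/6,63] 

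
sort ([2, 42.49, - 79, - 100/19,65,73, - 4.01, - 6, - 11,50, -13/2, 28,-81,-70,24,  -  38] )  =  [ - 81, - 79,-70,-38, - 11,- 13/2,  -  6, - 100/19, - 4.01,2 , 24,28, 42.49,50 , 65, 73] 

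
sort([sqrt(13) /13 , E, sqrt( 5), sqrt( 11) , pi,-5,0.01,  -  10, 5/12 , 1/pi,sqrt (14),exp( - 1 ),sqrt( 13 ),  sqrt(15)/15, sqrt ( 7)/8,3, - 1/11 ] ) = [ - 10, - 5, - 1/11,0.01 , sqrt(15 ) /15,sqrt( 13) /13,1/pi , sqrt( 7)/8, exp( - 1),5/12,sqrt(5),E, 3,pi, sqrt(11 ),  sqrt( 13),sqrt ( 14 ) ] 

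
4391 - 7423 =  - 3032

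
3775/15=251 +2/3= 251.67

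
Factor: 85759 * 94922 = 2^1 * 31^1 * 191^1*449^1 *1531^1 = 8140415798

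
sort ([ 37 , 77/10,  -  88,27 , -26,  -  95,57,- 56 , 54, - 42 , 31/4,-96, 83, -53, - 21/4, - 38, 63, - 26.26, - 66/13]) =[ - 96, - 95, - 88, - 56, - 53, - 42,-38, - 26.26, - 26 , - 21/4, - 66/13, 77/10, 31/4, 27,37, 54, 57, 63,  83 ] 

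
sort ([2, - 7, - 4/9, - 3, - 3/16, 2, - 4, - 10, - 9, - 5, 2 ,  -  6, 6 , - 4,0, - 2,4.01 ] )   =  [  -  10, - 9, - 7  , - 6, - 5, - 4  , - 4, - 3, - 2, - 4/9, - 3/16 , 0, 2, 2,2,4.01, 6]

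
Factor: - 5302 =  - 2^1*11^1*241^1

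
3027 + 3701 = 6728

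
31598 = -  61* ( - 518 ) 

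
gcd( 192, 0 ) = 192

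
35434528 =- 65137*( - 544 ) 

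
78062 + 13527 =91589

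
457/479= 457/479 = 0.95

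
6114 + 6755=12869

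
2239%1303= 936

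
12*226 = 2712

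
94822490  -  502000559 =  - 407178069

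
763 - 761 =2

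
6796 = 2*3398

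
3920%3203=717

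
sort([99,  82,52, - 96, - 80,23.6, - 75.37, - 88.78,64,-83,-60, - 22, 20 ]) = [ - 96, - 88.78, - 83, - 80, - 75.37, - 60 , - 22, 20, 23.6, 52,64,82,  99 ]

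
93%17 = 8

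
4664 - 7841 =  - 3177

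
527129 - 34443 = 492686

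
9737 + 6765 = 16502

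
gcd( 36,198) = 18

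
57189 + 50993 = 108182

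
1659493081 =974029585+685463496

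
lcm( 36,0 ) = 0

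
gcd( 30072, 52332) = 84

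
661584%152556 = 51360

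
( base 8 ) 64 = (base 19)2e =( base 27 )1P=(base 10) 52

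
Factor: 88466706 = 2^1 * 3^2*4914817^1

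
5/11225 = 1/2245 = 0.00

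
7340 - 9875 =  - 2535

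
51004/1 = 51004= 51004.00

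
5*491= 2455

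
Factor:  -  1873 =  - 1873^1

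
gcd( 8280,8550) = 90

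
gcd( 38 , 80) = 2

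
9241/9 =1026 + 7/9 = 1026.78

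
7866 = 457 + 7409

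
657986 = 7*93998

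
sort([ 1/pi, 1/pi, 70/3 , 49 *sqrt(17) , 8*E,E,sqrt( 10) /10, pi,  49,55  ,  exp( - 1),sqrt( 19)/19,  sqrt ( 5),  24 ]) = [ sqrt( 19) /19, sqrt( 10 ) /10,  1/pi,1/pi, exp( - 1),sqrt( 5),E, pi , 8*E,  70/3, 24, 49,55,49 * sqrt( 17)]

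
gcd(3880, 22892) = 388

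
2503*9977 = 24972431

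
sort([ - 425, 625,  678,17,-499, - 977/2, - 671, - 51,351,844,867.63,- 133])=[-671,-499 ,-977/2, - 425, - 133,-51, 17,351,625,678 , 844,867.63] 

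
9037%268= 193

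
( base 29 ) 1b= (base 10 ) 40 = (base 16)28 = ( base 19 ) 22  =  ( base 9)44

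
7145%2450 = 2245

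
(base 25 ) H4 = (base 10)429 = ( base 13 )270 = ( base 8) 655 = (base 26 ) gd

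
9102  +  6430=15532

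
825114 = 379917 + 445197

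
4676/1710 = 2338/855 =2.73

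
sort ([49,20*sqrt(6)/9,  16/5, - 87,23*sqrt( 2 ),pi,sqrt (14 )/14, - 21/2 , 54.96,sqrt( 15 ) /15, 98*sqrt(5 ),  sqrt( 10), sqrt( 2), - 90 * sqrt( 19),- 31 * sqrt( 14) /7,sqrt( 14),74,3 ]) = [ - 90 * sqrt(19),  -  87,-31*sqrt( 14)/7,- 21/2, sqrt( 15 ) /15,  sqrt ( 14) /14 , sqrt(2 ),3, pi,sqrt( 10 ), 16/5,sqrt( 14), 20 *sqrt(6)/9,  23*sqrt( 2),49, 54.96,74,98*sqrt(5) ]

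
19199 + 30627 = 49826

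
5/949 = 5/949  =  0.01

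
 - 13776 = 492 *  ( - 28) 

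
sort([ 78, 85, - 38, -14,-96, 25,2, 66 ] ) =[ - 96,  -  38,-14,  2, 25,66, 78, 85]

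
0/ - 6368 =0/1 = - 0.00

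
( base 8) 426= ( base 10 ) 278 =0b100010110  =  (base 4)10112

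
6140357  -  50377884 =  - 44237527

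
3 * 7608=22824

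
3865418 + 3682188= 7547606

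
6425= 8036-1611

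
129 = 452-323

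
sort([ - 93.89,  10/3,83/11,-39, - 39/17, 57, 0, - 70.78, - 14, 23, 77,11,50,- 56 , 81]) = [ - 93.89, - 70.78, - 56,-39,  -  14, - 39/17,0,10/3,  83/11,11,23,50,57,77 , 81]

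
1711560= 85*20136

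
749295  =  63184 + 686111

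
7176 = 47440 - 40264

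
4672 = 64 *73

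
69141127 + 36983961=106125088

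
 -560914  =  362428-923342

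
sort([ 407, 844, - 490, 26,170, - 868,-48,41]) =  [ - 868, - 490, - 48, 26, 41, 170,  407, 844]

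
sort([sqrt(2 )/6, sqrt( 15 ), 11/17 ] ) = [ sqrt(2 )/6 , 11/17,sqrt(15)] 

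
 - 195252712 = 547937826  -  743190538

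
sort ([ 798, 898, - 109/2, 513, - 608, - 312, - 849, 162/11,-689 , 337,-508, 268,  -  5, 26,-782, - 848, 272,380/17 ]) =[ - 849, - 848, -782, - 689,-608,-508, - 312, - 109/2 ,-5, 162/11, 380/17, 26, 268, 272, 337, 513, 798,  898 ]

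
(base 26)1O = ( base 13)3b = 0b110010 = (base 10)50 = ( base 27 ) 1N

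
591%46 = 39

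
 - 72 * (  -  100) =7200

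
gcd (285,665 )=95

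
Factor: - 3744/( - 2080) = 9/5 = 3^2 * 5^( - 1 )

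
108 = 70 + 38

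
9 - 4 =5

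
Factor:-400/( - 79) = 2^4*5^2*79^( - 1 ) 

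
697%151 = 93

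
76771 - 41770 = 35001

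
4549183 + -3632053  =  917130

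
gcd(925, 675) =25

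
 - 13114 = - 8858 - 4256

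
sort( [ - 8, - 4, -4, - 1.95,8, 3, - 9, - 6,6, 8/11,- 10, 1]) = [ - 10,-9, - 8 , - 6, - 4, -4, - 1.95,8/11,1, 3,6 , 8 ]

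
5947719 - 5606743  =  340976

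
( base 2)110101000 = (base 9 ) 521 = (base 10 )424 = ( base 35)c4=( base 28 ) f4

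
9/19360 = 9/19360=0.00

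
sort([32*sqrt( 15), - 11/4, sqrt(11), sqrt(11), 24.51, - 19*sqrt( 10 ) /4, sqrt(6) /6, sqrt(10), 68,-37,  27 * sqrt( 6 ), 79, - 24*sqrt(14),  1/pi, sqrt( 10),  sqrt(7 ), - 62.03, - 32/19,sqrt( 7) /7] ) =[ - 24*sqrt(14), - 62.03  , - 37, - 19 * sqrt( 10) /4, - 11/4, - 32/19,1/pi,  sqrt( 7)/7, sqrt( 6)/6, sqrt( 7),sqrt( 10 ), sqrt ( 10), sqrt ( 11 ) , sqrt ( 11), 24.51 , 27*sqrt( 6 ),68, 79,32*sqrt(15 )]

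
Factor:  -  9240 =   -  2^3*3^1*5^1*7^1*11^1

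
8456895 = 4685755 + 3771140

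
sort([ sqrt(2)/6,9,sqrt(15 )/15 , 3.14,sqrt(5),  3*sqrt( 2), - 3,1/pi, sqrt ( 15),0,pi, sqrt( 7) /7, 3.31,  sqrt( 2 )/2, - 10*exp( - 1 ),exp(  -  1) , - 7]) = [ - 7, - 10*exp ( - 1 ), - 3,0, sqrt( 2)/6,sqrt( 15)/15,1/pi,exp( - 1), sqrt( 7 )/7,  sqrt(2)/2, sqrt( 5),3.14 , pi, 3.31,sqrt(15),3 * sqrt( 2),9]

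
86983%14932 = 12323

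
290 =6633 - 6343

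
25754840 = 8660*2974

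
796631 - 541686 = 254945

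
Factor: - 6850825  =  - 5^2*274033^1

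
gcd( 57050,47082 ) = 14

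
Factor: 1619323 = 67^1*24169^1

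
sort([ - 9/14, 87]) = [ - 9/14, 87]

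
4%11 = 4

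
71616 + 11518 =83134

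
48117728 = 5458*8816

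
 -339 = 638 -977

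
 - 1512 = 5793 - 7305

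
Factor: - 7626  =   - 2^1*3^1*31^1*41^1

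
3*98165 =294495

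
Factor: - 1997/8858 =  - 2^( - 1)*43^( - 1)*103^( - 1)*1997^1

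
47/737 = 47/737 = 0.06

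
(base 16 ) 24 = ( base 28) 18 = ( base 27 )19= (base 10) 36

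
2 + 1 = 3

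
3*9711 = 29133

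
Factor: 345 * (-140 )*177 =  - 2^2*  3^2*5^2*7^1*23^1 * 59^1= -8549100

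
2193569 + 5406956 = 7600525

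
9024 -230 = 8794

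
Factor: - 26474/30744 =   -  31/36=- 2^(-2)*3^( - 2) * 31^1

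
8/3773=8/3773=0.00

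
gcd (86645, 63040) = 5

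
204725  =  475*431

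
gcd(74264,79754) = 2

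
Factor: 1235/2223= 5/9= 3^( - 2 )*5^1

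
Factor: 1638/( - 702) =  - 3^ ( - 1 )*7^1 = - 7/3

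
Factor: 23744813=19^1*1249727^1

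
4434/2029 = 4434/2029 = 2.19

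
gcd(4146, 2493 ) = 3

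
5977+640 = 6617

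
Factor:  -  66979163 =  - 67^1*137^1 * 7297^1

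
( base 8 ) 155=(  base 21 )54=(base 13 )85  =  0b1101101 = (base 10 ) 109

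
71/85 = 71/85 = 0.84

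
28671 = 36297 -7626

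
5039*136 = 685304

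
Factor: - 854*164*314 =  - 2^4*7^1*41^1 * 61^1*157^1 = - 43977584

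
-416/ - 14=29 + 5/7= 29.71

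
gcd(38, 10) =2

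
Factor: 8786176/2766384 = 549136/172899 = 2^4*3^(-2)*7^1*4903^1*19211^( - 1) 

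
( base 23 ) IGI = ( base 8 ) 23264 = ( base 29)bmj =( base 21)119h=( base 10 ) 9908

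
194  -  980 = - 786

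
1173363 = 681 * 1723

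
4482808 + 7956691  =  12439499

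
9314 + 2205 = 11519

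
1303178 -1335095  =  -31917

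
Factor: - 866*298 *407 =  - 105033676 = - 2^2*11^1*37^1 *149^1*433^1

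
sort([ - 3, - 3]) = [-3,  -  3]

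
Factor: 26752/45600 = 2^2*3^( - 1 )*5^( - 2)*11^1 = 44/75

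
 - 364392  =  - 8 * 45549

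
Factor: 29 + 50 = 79  =  79^1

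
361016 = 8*45127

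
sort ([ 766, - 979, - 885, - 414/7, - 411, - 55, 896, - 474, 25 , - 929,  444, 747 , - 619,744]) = [-979, - 929, - 885,-619 , - 474, - 411,  -  414/7, - 55 , 25, 444,  744, 747, 766,896 ]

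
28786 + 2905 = 31691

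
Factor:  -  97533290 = -2^1*5^1*9753329^1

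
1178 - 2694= - 1516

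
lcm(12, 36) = 36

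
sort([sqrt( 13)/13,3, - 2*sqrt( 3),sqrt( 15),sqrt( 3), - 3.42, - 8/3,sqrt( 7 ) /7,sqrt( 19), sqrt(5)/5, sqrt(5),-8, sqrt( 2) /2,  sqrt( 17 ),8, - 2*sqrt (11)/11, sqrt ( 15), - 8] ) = [ - 8,  -  8, - 2*sqrt ( 3) , - 3.42, -8/3, - 2*sqrt(11 ) /11,sqrt( 13)/13,sqrt ( 7 ) /7,sqrt(5)/5, sqrt( 2)/2,  sqrt( 3 ),sqrt (5),3,sqrt( 15),sqrt(  15),  sqrt( 17), sqrt( 19),  8]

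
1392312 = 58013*24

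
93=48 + 45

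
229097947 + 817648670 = 1046746617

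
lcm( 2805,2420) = 123420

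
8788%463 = 454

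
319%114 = 91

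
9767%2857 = 1196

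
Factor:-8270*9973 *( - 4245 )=350113633950 = 2^1*3^1*5^2*283^1*827^1*9973^1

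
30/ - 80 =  - 1 + 5/8 = - 0.38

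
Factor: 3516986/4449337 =2^1*11^2*31^( - 1 )*14533^1 * 143527^(  -  1 )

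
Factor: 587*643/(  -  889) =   -  377441/889 = - 7^( - 1)*127^(-1)*587^1*643^1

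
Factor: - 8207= - 29^1 * 283^1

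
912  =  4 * 228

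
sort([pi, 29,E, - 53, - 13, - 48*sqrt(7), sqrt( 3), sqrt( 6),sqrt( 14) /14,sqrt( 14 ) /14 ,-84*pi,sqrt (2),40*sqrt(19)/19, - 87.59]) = [ - 84*pi, - 48*sqrt (7), - 87.59 , - 53, - 13, sqrt (14)/14,sqrt( 14 ) /14,sqrt( 2),sqrt( 3 ),sqrt ( 6),E, pi , 40*sqrt( 19 )/19,29] 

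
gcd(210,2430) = 30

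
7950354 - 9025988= - 1075634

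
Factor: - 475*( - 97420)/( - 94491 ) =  - 46274500/94491=-2^2*3^ (- 2)*5^3*19^1*4871^1 * 10499^( - 1)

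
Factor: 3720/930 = 4= 2^2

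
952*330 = 314160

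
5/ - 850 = -1/170  =  - 0.01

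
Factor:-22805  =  -5^1 * 4561^1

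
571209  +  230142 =801351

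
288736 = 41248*7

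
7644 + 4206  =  11850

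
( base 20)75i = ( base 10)2918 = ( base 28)3K6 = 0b101101100110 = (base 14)10c6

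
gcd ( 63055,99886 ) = 1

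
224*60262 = 13498688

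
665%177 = 134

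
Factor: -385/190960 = -1/496 = - 2^(-4)*31^( - 1 )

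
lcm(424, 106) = 424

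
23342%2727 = 1526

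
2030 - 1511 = 519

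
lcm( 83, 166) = 166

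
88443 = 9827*9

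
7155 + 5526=12681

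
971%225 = 71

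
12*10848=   130176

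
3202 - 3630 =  - 428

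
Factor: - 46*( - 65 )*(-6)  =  -2^2*3^1* 5^1*13^1*23^1 = -17940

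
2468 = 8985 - 6517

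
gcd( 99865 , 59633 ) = 1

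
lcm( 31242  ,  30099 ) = 2468118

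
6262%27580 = 6262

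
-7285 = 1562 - 8847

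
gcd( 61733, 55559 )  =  7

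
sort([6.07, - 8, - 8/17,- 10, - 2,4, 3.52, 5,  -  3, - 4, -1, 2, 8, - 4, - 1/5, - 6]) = [ - 10 ,-8,-6, - 4, - 4, - 3, - 2, - 1, - 8/17, - 1/5, 2, 3.52, 4, 5, 6.07, 8]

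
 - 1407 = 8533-9940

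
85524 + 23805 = 109329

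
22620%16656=5964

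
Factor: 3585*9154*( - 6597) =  - 2^1*3^3*5^1*23^1*199^1*239^1  *733^1 = -216494342730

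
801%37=24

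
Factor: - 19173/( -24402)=2^( -1 )*7^( - 1)  *  11^1 = 11/14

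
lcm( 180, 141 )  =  8460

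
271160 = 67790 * 4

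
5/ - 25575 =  - 1/5115 = -0.00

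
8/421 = 8/421 =0.02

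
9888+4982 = 14870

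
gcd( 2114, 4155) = 1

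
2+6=8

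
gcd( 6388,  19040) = 4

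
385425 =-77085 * ( - 5)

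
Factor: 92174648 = 2^3*167^1*68993^1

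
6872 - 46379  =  -39507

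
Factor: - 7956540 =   -  2^2 * 3^2*5^1*44203^1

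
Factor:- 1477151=  -  13^1*37^2 * 83^1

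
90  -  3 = 87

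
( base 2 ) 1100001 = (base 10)97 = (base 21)4D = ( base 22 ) 49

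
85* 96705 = 8219925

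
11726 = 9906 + 1820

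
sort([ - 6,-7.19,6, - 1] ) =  [ - 7.19,-6, - 1,6]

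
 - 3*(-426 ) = 1278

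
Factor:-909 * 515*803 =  - 375912405 = - 3^2 * 5^1*11^1*73^1*101^1*103^1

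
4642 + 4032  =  8674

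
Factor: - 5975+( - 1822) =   -  7797 = - 3^1 * 23^1*113^1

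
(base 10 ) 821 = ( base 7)2252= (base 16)335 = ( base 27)13b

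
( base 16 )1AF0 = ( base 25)B0L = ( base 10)6896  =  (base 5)210041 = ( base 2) 1101011110000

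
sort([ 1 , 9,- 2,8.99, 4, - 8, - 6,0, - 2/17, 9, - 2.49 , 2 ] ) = [ - 8,- 6, - 2.49,  -  2, - 2/17,0,1,2,4, 8.99, 9,9] 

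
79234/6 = 13205 + 2/3 = 13205.67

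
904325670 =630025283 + 274300387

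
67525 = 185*365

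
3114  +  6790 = 9904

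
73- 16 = 57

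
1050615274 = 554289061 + 496326213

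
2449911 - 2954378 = - 504467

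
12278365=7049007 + 5229358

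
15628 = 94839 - 79211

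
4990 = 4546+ 444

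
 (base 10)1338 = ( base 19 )3d8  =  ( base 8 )2472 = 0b10100111010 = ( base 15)5e3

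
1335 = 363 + 972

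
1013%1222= 1013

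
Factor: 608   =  2^5*19^1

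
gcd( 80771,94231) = 1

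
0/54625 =0 = 0.00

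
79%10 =9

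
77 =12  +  65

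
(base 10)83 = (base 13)65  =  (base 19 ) 47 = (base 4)1103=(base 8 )123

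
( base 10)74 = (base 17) 46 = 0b1001010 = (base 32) 2a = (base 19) 3H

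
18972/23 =18972/23= 824.87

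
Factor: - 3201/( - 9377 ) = 3^1 * 11^1*97^1*9377^( - 1 ) 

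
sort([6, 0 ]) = [ 0,6 ] 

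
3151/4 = 787 + 3/4 = 787.75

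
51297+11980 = 63277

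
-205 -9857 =-10062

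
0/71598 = 0 = 0.00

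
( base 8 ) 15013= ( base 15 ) 1E97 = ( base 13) 305b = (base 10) 6667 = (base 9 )10127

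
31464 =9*3496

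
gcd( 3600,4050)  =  450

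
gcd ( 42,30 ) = 6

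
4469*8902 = 39783038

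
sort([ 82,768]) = [82, 768 ] 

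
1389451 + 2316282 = 3705733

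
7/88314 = 7/88314 = 0.00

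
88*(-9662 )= -850256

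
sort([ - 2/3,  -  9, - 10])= [ - 10,-9, - 2/3]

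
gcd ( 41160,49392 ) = 8232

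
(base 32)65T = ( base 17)14F9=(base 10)6333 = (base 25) A38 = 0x18bd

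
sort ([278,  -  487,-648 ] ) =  [-648 , - 487, 278] 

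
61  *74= 4514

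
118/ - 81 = -118/81 = - 1.46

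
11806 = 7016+4790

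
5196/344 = 15 + 9/86 = 15.10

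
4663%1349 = 616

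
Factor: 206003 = 7^1*29429^1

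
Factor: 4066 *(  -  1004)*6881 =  - 2^3*7^1 * 19^1*107^1*251^1*983^1  =  -28090058584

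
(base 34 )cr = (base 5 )3220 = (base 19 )13h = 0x1B3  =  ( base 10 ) 435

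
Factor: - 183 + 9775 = 9592 =2^3*11^1*109^1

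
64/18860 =16/4715 = 0.00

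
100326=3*33442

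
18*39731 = 715158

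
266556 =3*88852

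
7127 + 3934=11061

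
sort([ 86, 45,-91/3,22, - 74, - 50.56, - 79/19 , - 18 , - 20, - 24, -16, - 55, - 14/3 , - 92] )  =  [ - 92, - 74, - 55 , - 50.56 , - 91/3, - 24, - 20,-18,- 16, - 14/3 ,-79/19,22, 45,86]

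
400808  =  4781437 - 4380629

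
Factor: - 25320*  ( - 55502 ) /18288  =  29277305/381=3^( - 1 )*5^1 *127^ (-1) * 211^1*27751^1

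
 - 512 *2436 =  - 1247232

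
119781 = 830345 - 710564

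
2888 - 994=1894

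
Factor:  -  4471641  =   - 3^2*496849^1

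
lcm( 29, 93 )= 2697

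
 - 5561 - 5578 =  - 11139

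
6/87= 2/29 = 0.07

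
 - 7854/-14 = 561 + 0/1 = 561.00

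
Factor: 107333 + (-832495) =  - 725162= - 2^1*362581^1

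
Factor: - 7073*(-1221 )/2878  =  2^( - 1) *3^1 * 11^2*37^1*643^1 * 1439^( - 1) = 8636133/2878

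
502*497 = 249494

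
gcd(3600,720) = 720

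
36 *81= 2916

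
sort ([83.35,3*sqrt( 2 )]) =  [3*sqrt(2),83.35]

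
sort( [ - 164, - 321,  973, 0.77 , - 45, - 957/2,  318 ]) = [ - 957/2, - 321,  -  164, - 45, 0.77,318,973 ]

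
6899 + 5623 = 12522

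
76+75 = 151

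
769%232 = 73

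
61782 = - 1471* ( - 42) 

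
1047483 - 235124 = 812359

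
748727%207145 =127292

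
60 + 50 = 110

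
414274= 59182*7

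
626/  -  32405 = -626/32405 = - 0.02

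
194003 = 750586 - 556583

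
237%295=237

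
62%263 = 62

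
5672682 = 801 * 7082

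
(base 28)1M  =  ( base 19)2c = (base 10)50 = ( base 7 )101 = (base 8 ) 62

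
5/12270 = 1/2454 = 0.00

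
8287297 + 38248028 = 46535325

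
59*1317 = 77703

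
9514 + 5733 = 15247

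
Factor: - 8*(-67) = 2^3*67^1 = 536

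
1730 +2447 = 4177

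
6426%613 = 296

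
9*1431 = 12879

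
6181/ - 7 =  -  883/1 = - 883.00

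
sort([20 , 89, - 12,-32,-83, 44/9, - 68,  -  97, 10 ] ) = [ - 97,  -  83, - 68, - 32,- 12,44/9, 10, 20,89 ]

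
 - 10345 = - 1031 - 9314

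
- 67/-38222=67/38222 = 0.00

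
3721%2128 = 1593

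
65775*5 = 328875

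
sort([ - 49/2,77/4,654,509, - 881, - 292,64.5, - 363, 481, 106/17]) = [-881 , - 363, - 292, - 49/2, 106/17,77/4,64.5,481, 509, 654]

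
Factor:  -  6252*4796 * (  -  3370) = 101048075040 = 2^5*3^1 * 5^1 * 11^1 * 109^1*337^1*521^1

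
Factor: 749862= 2^1  *  3^2 * 41659^1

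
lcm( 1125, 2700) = 13500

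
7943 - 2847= 5096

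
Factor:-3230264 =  - 2^3* 403783^1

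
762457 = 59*12923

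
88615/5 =17723=   17723.00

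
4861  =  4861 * 1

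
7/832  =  7/832=0.01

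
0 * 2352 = 0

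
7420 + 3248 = 10668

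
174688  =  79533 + 95155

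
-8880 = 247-9127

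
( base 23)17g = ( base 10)706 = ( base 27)q4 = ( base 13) 424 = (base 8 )1302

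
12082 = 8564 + 3518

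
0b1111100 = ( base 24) 54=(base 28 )4C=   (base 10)124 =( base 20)64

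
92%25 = 17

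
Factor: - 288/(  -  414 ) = 2^4*23^(-1) = 16/23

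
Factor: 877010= 2^1*5^1 * 87701^1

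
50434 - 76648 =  - 26214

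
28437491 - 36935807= - 8498316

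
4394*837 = 3677778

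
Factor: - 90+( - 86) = -2^4 *11^1 = -176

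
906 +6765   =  7671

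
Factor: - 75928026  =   - 2^1*3^1*157^1* 80603^1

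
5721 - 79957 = - 74236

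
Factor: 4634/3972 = 7/6 = 2^(-1) *3^( - 1)*7^1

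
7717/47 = 7717/47  =  164.19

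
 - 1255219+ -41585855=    - 42841074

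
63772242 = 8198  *7779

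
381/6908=381/6908 = 0.06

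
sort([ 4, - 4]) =[ - 4, 4] 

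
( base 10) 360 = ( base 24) f0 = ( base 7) 1023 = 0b101101000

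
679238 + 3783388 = 4462626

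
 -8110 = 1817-9927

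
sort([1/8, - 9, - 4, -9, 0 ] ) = [ - 9, - 9,-4,  0,1/8]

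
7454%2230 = 764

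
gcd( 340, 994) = 2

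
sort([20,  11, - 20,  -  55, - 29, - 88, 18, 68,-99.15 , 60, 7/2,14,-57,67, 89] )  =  [ - 99.15,-88, - 57, -55, - 29,-20,  7/2, 11, 14, 18 , 20, 60,  67,68, 89 ] 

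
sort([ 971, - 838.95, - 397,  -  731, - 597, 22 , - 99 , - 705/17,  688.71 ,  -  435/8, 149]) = [ - 838.95, - 731,-597 , - 397, - 99,- 435/8, - 705/17,22,149 , 688.71 , 971 ] 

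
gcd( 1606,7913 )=1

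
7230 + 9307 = 16537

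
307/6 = 51+ 1/6 = 51.17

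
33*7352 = 242616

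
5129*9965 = 51110485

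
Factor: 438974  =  2^1*17^1 * 12911^1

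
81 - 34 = 47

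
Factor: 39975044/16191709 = 2^2*1193^1*1451^( -1 )*8377^1*11159^( - 1) 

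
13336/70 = 6668/35  =  190.51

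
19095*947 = 18082965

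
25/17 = 25/17  =  1.47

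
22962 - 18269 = 4693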